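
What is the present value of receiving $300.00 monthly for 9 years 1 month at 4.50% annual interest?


Present value of an ordinary annuity: PV = PMT × (1 − (1 + r)^(−n)) / r
Monthly rate r = 0.045/12 = 0.00375, n = 109
PV = $300.00 × (1 − (1 + 0.045/12)^(−109)) / (0.045/12)
PV = $300.00 × 89.336395
PV = $26,800.92

PV = PMT × (1-(1+r)^(-n))/r = $26,800.92


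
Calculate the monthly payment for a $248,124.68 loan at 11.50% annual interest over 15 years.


Loan payment formula: PMT = PV × r / (1 − (1 + r)^(−n))
Monthly rate r = 0.115/12 ≈ 0.00958333, n = 180 months
Denominator: 1 − (1 + 0.115/12)^(−180) = 0.820358
PMT = $248,124.68 × (0.115/12) / 0.820358
PMT = $2,898.57 per month

PMT = PV × r / (1-(1+r)^(-n)) = $2,898.57/month


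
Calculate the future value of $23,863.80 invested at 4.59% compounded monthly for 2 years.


Compound interest formula: A = P(1 + r/n)^(nt)
A = $23,863.80 × (1 + 0.0459/12)^(12 × 2)
Growth factor: (1 + 0.0459/12)^24 = 1.0959536
A = $23,863.80 × 1.0959536
A = $26,153.62

A = P(1 + r/n)^(nt) = $26,153.62


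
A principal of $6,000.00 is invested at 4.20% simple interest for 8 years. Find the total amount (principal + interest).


Total amount formula: A = P(1 + rt) = P + P·r·t
Interest: I = P × r × t = $6,000.00 × 0.042 × 8 = $2,016.00
A = P + I = $6,000.00 + $2,016.00 = $8,016.00

A = P + I = P(1 + rt) = $8,016.00


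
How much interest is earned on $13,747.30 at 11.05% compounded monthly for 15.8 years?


Compound interest earned = final amount − principal.
A = P(1 + r/n)^(nt) = $13,747.30 × (1 + 0.1105/12)^(12 × 15.8) = $78,159.61
Interest = A − P = $78,159.61 − $13,747.30 = $64,412.31

Interest = A - P = $64,412.31


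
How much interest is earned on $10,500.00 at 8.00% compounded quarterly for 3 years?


Compound interest earned = final amount − principal.
A = P(1 + r/n)^(nt) = $10,500.00 × (1 + 0.08/4)^(4 × 3) = $13,316.54
Interest = A − P = $13,316.54 − $10,500.00 = $2,816.54

Interest = A - P = $2,816.54


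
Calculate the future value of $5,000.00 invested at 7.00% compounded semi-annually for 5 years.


Compound interest formula: A = P(1 + r/n)^(nt)
A = $5,000.00 × (1 + 0.07/2)^(2 × 5)
Growth factor: (1 + 0.07/2)^10 = 1.4105988
A = $5,000.00 × 1.4105988
A = $7,052.99

A = P(1 + r/n)^(nt) = $7,052.99


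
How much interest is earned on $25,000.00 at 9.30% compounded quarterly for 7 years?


Compound interest earned = final amount − principal.
A = P(1 + r/n)^(nt) = $25,000.00 × (1 + 0.093/4)^(4 × 7) = $47,580.51
Interest = A − P = $47,580.51 − $25,000.00 = $22,580.51

Interest = A - P = $22,580.51


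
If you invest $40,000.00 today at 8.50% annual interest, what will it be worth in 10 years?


Future value formula: FV = PV × (1 + r)^t
FV = $40,000.00 × (1 + 0.085)^10
FV = $40,000.00 × 2.2609834
FV = $90,439.34

FV = PV × (1 + r)^t = $90,439.34


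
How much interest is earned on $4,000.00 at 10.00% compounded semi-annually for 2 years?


Compound interest earned = final amount − principal.
A = P(1 + r/n)^(nt) = $4,000.00 × (1 + 0.1/2)^(2 × 2) = $4,862.03
Interest = A − P = $4,862.03 − $4,000.00 = $862.03

Interest = A - P = $862.03


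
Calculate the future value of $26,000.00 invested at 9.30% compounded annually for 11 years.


Compound interest formula: A = P(1 + r/n)^(nt)
A = $26,000.00 × (1 + 0.093/1)^(1 × 11)
Growth factor: (1 + 0.093/1)^11 = 2.6596334
A = $26,000.00 × 2.6596334
A = $69,150.47

A = P(1 + r/n)^(nt) = $69,150.47


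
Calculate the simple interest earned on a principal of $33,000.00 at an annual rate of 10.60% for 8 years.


Simple interest formula: I = P × r × t
I = $33,000.00 × 0.106 × 8
I = $27,984.00

I = P × r × t = $27,984.00


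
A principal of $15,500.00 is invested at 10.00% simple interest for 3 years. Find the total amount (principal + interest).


Total amount formula: A = P(1 + rt) = P + P·r·t
Interest: I = P × r × t = $15,500.00 × 0.1 × 3 = $4,650.00
A = P + I = $15,500.00 + $4,650.00 = $20,150.00

A = P + I = P(1 + rt) = $20,150.00


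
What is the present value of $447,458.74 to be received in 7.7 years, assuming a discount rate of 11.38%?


Present value formula: PV = FV / (1 + r)^t
PV = $447,458.74 / (1 + 0.1138)^7.7
PV = $447,458.74 / 2.2930607
PV = $195,136.02

PV = FV / (1 + r)^t = $195,136.02


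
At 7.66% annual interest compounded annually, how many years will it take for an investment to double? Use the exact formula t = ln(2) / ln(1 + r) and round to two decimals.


Doubling condition: (1 + r)^t = 2
Take ln of both sides: t × ln(1 + r) = ln(2)
t = ln(2) / ln(1 + r)
t = 0.693147 / 0.073808
t = 9.39

t = ln(2) / ln(1 + r) = 9.39 years


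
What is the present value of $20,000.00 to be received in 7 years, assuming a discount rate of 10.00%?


Present value formula: PV = FV / (1 + r)^t
PV = $20,000.00 / (1 + 0.1)^7
PV = $20,000.00 / 1.948717
PV = $10,263.16

PV = FV / (1 + r)^t = $10,263.16


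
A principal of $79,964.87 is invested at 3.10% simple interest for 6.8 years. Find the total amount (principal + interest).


Total amount formula: A = P(1 + rt) = P + P·r·t
Interest: I = P × r × t = $79,964.87 × 0.031 × 6.8 = $16,856.59
A = P + I = $79,964.87 + $16,856.59 = $96,821.46

A = P + I = P(1 + rt) = $96,821.46


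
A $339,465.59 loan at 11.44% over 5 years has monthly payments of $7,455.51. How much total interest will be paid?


Total paid over the life of the loan = PMT × n.
Total paid = $7,455.51 × 60 = $447,330.60
Total interest = total paid − principal = $447,330.60 − $339,465.59 = $107,865.01

Total interest = (PMT × n) - PV = $107,865.01


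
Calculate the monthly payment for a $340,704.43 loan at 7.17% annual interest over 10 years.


Loan payment formula: PMT = PV × r / (1 − (1 + r)^(−n))
Monthly rate r = 0.0717/12 = 0.005975, n = 120 months
Denominator: 1 − (1 + 0.0717/12)^(−120) = 0.510743
PMT = $340,704.43 × (0.0717/12) / 0.510743
PMT = $3,985.78 per month

PMT = PV × r / (1-(1+r)^(-n)) = $3,985.78/month


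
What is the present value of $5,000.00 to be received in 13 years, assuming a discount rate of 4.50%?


Present value formula: PV = FV / (1 + r)^t
PV = $5,000.00 / (1 + 0.045)^13
PV = $5,000.00 / 1.772196
PV = $2,821.36

PV = FV / (1 + r)^t = $2,821.36


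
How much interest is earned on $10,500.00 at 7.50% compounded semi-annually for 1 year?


Compound interest earned = final amount − principal.
A = P(1 + r/n)^(nt) = $10,500.00 × (1 + 0.075/2)^(2 × 1) = $11,302.27
Interest = A − P = $11,302.27 − $10,500.00 = $802.27

Interest = A - P = $802.27


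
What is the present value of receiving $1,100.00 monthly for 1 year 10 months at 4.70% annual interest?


Present value of an ordinary annuity: PV = PMT × (1 − (1 + r)^(−n)) / r
Monthly rate r = 0.047/12 ≈ 0.00391667, n = 22
PV = $1,100.00 × (1 − (1 + 0.047/12)^(−22)) / (0.047/12)
PV = $1,100.00 × 21.039387
PV = $23,143.33

PV = PMT × (1-(1+r)^(-n))/r = $23,143.33


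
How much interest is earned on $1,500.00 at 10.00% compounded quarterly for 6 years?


Compound interest earned = final amount − principal.
A = P(1 + r/n)^(nt) = $1,500.00 × (1 + 0.1/4)^(4 × 6) = $2,713.09
Interest = A − P = $2,713.09 − $1,500.00 = $1,213.09

Interest = A - P = $1,213.09


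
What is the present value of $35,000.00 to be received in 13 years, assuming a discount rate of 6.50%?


Present value formula: PV = FV / (1 + r)^t
PV = $35,000.00 / (1 + 0.065)^13
PV = $35,000.00 / 2.267487
PV = $15,435.59

PV = FV / (1 + r)^t = $15,435.59


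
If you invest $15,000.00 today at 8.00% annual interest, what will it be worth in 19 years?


Future value formula: FV = PV × (1 + r)^t
FV = $15,000.00 × (1 + 0.08)^19
FV = $15,000.00 × 4.3157011
FV = $64,735.52

FV = PV × (1 + r)^t = $64,735.52


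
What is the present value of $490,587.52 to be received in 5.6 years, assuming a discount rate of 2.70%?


Present value formula: PV = FV / (1 + r)^t
PV = $490,587.52 / (1 + 0.027)^5.6
PV = $490,587.52 / 1.16089913
PV = $422,592.72

PV = FV / (1 + r)^t = $422,592.72


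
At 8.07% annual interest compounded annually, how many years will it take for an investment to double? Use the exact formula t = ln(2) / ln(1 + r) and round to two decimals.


Doubling condition: (1 + r)^t = 2
Take ln of both sides: t × ln(1 + r) = ln(2)
t = ln(2) / ln(1 + r)
t = 0.693147 / 0.077609
t = 8.93

t = ln(2) / ln(1 + r) = 8.93 years


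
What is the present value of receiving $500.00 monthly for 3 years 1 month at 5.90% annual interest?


Present value of an ordinary annuity: PV = PMT × (1 − (1 + r)^(−n)) / r
Monthly rate r = 0.059/12 ≈ 0.00491667, n = 37
PV = $500.00 × (1 − (1 + 0.059/12)^(−37)) / (0.059/12)
PV = $500.00 × 33.754067
PV = $16,877.03

PV = PMT × (1-(1+r)^(-n))/r = $16,877.03


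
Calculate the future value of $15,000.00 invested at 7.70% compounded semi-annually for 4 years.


Compound interest formula: A = P(1 + r/n)^(nt)
A = $15,000.00 × (1 + 0.077/2)^(2 × 4)
Growth factor: (1 + 0.077/2)^8 = 1.3528574
A = $15,000.00 × 1.3528574
A = $20,292.86

A = P(1 + r/n)^(nt) = $20,292.86


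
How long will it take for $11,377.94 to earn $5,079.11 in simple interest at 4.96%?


Rearrange the simple interest formula for t:
I = P × r × t  ⇒  t = I / (P × r)
t = $5,079.11 / ($11,377.94 × 0.0496)
t = 9

t = I/(P×r) = 9 years


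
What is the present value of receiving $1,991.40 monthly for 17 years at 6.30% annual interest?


Present value of an ordinary annuity: PV = PMT × (1 − (1 + r)^(−n)) / r
Monthly rate r = 0.063/12 = 0.00525, n = 204
PV = $1,991.40 × (1 − (1 + 0.063/12)^(−204)) / (0.063/12)
PV = $1,991.40 × 125.023423
PV = $248,971.64

PV = PMT × (1-(1+r)^(-n))/r = $248,971.64


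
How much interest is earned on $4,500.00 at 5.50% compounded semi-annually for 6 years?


Compound interest earned = final amount − principal.
A = P(1 + r/n)^(nt) = $4,500.00 × (1 + 0.055/2)^(2 × 6) = $6,231.53
Interest = A − P = $6,231.53 − $4,500.00 = $1,731.53

Interest = A - P = $1,731.53


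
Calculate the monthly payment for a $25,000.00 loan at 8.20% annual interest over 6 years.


Loan payment formula: PMT = PV × r / (1 − (1 + r)^(−n))
Monthly rate r = 0.082/12 ≈ 0.00683333, n = 72 months
Denominator: 1 − (1 + 0.082/12)^(−72) = 0.387574
PMT = $25,000.00 × (0.082/12) / 0.387574
PMT = $440.78 per month

PMT = PV × r / (1-(1+r)^(-n)) = $440.78/month


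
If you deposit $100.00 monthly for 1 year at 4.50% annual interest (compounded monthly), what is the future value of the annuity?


Future value of an ordinary annuity: FV = PMT × ((1 + r)^n − 1) / r
Monthly rate r = 0.045/12 = 0.00375, n = 12
FV = $100.00 × ((1 + 0.045/12)^12 − 1) / (0.045/12)
FV = $100.00 × 12.250620
FV = $1,225.06

FV = PMT × ((1+r)^n - 1)/r = $1,225.06


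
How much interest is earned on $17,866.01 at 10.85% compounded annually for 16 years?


Compound interest earned = final amount − principal.
A = P(1 + r/n)^(nt) = $17,866.01 × (1 + 0.1085/1)^(1 × 16) = $92,853.60
Interest = A − P = $92,853.60 − $17,866.01 = $74,987.59

Interest = A - P = $74,987.59


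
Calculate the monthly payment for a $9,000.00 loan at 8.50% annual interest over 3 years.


Loan payment formula: PMT = PV × r / (1 − (1 + r)^(−n))
Monthly rate r = 0.085/12 ≈ 0.00708333, n = 36 months
Denominator: 1 − (1 + 0.085/12)^(−36) = 0.224387
PMT = $9,000.00 × (0.085/12) / 0.224387
PMT = $284.11 per month

PMT = PV × r / (1-(1+r)^(-n)) = $284.11/month


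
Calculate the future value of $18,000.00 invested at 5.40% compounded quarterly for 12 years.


Compound interest formula: A = P(1 + r/n)^(nt)
A = $18,000.00 × (1 + 0.054/4)^(4 × 12)
Growth factor: (1 + 0.054/4)^48 = 1.9034442
A = $18,000.00 × 1.9034442
A = $34,262.00

A = P(1 + r/n)^(nt) = $34,262.00


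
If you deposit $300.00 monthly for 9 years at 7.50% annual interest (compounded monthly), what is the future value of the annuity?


Future value of an ordinary annuity: FV = PMT × ((1 + r)^n − 1) / r
Monthly rate r = 0.075/12 = 0.00625, n = 108
FV = $300.00 × ((1 + 0.075/12)^108 − 1) / (0.075/12)
FV = $300.00 × 153.585857
FV = $46,075.76

FV = PMT × ((1+r)^n - 1)/r = $46,075.76


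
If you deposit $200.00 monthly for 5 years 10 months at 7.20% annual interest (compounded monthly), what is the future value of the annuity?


Future value of an ordinary annuity: FV = PMT × ((1 + r)^n − 1) / r
Monthly rate r = 0.072/12 = 0.006, n = 70
FV = $200.00 × ((1 + 0.072/12)^70 − 1) / (0.072/12)
FV = $200.00 × 86.675453
FV = $17,335.09

FV = PMT × ((1+r)^n - 1)/r = $17,335.09


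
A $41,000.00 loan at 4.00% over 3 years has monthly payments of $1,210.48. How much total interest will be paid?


Total paid over the life of the loan = PMT × n.
Total paid = $1,210.48 × 36 = $43,577.28
Total interest = total paid − principal = $43,577.28 − $41,000.00 = $2,577.28

Total interest = (PMT × n) - PV = $2,577.28


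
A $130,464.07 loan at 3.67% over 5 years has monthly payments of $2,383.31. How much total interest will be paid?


Total paid over the life of the loan = PMT × n.
Total paid = $2,383.31 × 60 = $142,998.60
Total interest = total paid − principal = $142,998.60 − $130,464.07 = $12,534.53

Total interest = (PMT × n) - PV = $12,534.53


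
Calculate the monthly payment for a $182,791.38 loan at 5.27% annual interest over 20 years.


Loan payment formula: PMT = PV × r / (1 − (1 + r)^(−n))
Monthly rate r = 0.0527/12 ≈ 0.00439167, n = 240 months
Denominator: 1 − (1 + 0.0527/12)^(−240) = 0.650654
PMT = $182,791.38 × (0.0527/12) / 0.650654
PMT = $1,233.77 per month

PMT = PV × r / (1-(1+r)^(-n)) = $1,233.77/month


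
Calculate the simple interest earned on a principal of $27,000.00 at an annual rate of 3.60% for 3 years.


Simple interest formula: I = P × r × t
I = $27,000.00 × 0.036 × 3
I = $2,916.00

I = P × r × t = $2,916.00


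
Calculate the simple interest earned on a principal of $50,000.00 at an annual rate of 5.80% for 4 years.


Simple interest formula: I = P × r × t
I = $50,000.00 × 0.058 × 4
I = $11,600.00

I = P × r × t = $11,600.00


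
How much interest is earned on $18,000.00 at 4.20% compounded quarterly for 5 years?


Compound interest earned = final amount − principal.
A = P(1 + r/n)^(nt) = $18,000.00 × (1 + 0.042/4)^(4 × 5) = $22,181.91
Interest = A − P = $22,181.91 − $18,000.00 = $4,181.91

Interest = A - P = $4,181.91


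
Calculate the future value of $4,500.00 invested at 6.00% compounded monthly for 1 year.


Compound interest formula: A = P(1 + r/n)^(nt)
A = $4,500.00 × (1 + 0.06/12)^(12 × 1)
Growth factor: (1 + 0.06/12)^12 = 1.061678
A = $4,500.00 × 1.061678
A = $4,777.55

A = P(1 + r/n)^(nt) = $4,777.55


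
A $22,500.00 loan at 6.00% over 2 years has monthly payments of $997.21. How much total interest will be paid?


Total paid over the life of the loan = PMT × n.
Total paid = $997.21 × 24 = $23,933.04
Total interest = total paid − principal = $23,933.04 − $22,500.00 = $1,433.04

Total interest = (PMT × n) - PV = $1,433.04


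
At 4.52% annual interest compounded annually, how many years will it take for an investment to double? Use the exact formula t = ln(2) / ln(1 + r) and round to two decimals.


Doubling condition: (1 + r)^t = 2
Take ln of both sides: t × ln(1 + r) = ln(2)
t = ln(2) / ln(1 + r)
t = 0.693147 / 0.044208
t = 15.68

t = ln(2) / ln(1 + r) = 15.68 years


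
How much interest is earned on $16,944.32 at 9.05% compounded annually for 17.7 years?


Compound interest earned = final amount − principal.
A = P(1 + r/n)^(nt) = $16,944.32 × (1 + 0.0905/1)^(1 × 17.7) = $78,523.29
Interest = A − P = $78,523.29 − $16,944.32 = $61,578.97

Interest = A - P = $61,578.97


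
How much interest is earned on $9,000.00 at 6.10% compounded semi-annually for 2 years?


Compound interest earned = final amount − principal.
A = P(1 + r/n)^(nt) = $9,000.00 × (1 + 0.061/2)^(2 × 2) = $10,149.26
Interest = A − P = $10,149.26 − $9,000.00 = $1,149.26

Interest = A - P = $1,149.26


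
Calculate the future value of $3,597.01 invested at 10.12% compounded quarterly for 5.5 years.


Compound interest formula: A = P(1 + r/n)^(nt)
A = $3,597.01 × (1 + 0.1012/4)^(4 × 5.5)
Growth factor: (1 + 0.1012/4)^22 = 1.732691
A = $3,597.01 × 1.732691
A = $6,232.51

A = P(1 + r/n)^(nt) = $6,232.51


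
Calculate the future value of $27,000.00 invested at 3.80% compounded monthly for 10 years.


Compound interest formula: A = P(1 + r/n)^(nt)
A = $27,000.00 × (1 + 0.038/12)^(12 × 10)
Growth factor: (1 + 0.038/12)^120 = 1.461407
A = $27,000.00 × 1.461407
A = $39,457.99

A = P(1 + r/n)^(nt) = $39,457.99


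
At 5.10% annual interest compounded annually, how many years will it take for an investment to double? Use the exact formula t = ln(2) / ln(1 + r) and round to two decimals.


Doubling condition: (1 + r)^t = 2
Take ln of both sides: t × ln(1 + r) = ln(2)
t = ln(2) / ln(1 + r)
t = 0.693147 / 0.049742
t = 13.93

t = ln(2) / ln(1 + r) = 13.93 years


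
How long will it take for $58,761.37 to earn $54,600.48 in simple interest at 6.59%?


Rearrange the simple interest formula for t:
I = P × r × t  ⇒  t = I / (P × r)
t = $54,600.48 / ($58,761.37 × 0.0659)
t = 14.1

t = I/(P×r) = 14.1 years


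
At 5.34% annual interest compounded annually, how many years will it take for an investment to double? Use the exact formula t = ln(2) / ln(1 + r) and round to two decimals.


Doubling condition: (1 + r)^t = 2
Take ln of both sides: t × ln(1 + r) = ln(2)
t = ln(2) / ln(1 + r)
t = 0.693147 / 0.052023
t = 13.32

t = ln(2) / ln(1 + r) = 13.32 years


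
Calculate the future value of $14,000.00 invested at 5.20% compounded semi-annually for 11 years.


Compound interest formula: A = P(1 + r/n)^(nt)
A = $14,000.00 × (1 + 0.052/2)^(2 × 11)
Growth factor: (1 + 0.052/2)^22 = 1.758903
A = $14,000.00 × 1.758903
A = $24,624.64

A = P(1 + r/n)^(nt) = $24,624.64


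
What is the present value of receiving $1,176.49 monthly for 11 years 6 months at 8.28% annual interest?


Present value of an ordinary annuity: PV = PMT × (1 − (1 + r)^(−n)) / r
Monthly rate r = 0.0828/12 = 0.0069, n = 138
PV = $1,176.49 × (1 − (1 + 0.0828/12)^(−138)) / (0.0828/12)
PV = $1,176.49 × 88.818104
PV = $104,493.61

PV = PMT × (1-(1+r)^(-n))/r = $104,493.61


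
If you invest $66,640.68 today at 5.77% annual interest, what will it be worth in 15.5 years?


Future value formula: FV = PV × (1 + r)^t
FV = $66,640.68 × (1 + 0.0577)^15.5
FV = $66,640.68 × 2.3857164
FV = $158,985.76

FV = PV × (1 + r)^t = $158,985.76


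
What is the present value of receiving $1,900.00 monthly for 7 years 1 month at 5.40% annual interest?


Present value of an ordinary annuity: PV = PMT × (1 − (1 + r)^(−n)) / r
Monthly rate r = 0.054/12 = 0.0045, n = 85
PV = $1,900.00 × (1 − (1 + 0.054/12)^(−85)) / (0.054/12)
PV = $1,900.00 × 70.502341
PV = $133,954.45

PV = PMT × (1-(1+r)^(-n))/r = $133,954.45


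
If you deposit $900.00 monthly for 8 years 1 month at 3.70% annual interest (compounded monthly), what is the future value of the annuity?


Future value of an ordinary annuity: FV = PMT × ((1 + r)^n − 1) / r
Monthly rate r = 0.037/12 ≈ 0.00308333, n = 97
FV = $900.00 × ((1 + 0.037/12)^97 − 1) / (0.037/12)
FV = $900.00 × 112.865381
FV = $101,578.84

FV = PMT × ((1+r)^n - 1)/r = $101,578.84


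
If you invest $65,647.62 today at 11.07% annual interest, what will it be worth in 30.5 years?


Future value formula: FV = PV × (1 + r)^t
FV = $65,647.62 × (1 + 0.1107)^30.5
FV = $65,647.62 × 24.5867736
FV = $1,614,063.17

FV = PV × (1 + r)^t = $1,614,063.17


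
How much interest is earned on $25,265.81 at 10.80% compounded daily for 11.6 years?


Compound interest earned = final amount − principal.
A = P(1 + r/n)^(nt) = $25,265.81 × (1 + 0.108/365)^(365 × 11.6) = $88,417.22
Interest = A − P = $88,417.22 − $25,265.81 = $63,151.41

Interest = A - P = $63,151.41


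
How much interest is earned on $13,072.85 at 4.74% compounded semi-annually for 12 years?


Compound interest earned = final amount − principal.
A = P(1 + r/n)^(nt) = $13,072.85 × (1 + 0.0474/2)^(2 × 12) = $22,935.87
Interest = A − P = $22,935.87 − $13,072.85 = $9,863.02

Interest = A - P = $9,863.02


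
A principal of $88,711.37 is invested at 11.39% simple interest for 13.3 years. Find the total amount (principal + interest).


Total amount formula: A = P(1 + rt) = P + P·r·t
Interest: I = P × r × t = $88,711.37 × 0.1139 × 13.3 = $134,386.19
A = P + I = $88,711.37 + $134,386.19 = $223,097.56

A = P + I = P(1 + rt) = $223,097.56


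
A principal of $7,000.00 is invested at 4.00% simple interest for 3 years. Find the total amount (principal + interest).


Total amount formula: A = P(1 + rt) = P + P·r·t
Interest: I = P × r × t = $7,000.00 × 0.04 × 3 = $840.00
A = P + I = $7,000.00 + $840.00 = $7,840.00

A = P + I = P(1 + rt) = $7,840.00


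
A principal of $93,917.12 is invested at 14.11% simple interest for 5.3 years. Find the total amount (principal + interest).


Total amount formula: A = P(1 + rt) = P + P·r·t
Interest: I = P × r × t = $93,917.12 × 0.1411 × 5.3 = $70,234.04
A = P + I = $93,917.12 + $70,234.04 = $164,151.16

A = P + I = P(1 + rt) = $164,151.16


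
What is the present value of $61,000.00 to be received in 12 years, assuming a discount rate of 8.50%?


Present value formula: PV = FV / (1 + r)^t
PV = $61,000.00 / (1 + 0.085)^12
PV = $61,000.00 / 2.661686
PV = $22,917.80

PV = FV / (1 + r)^t = $22,917.80


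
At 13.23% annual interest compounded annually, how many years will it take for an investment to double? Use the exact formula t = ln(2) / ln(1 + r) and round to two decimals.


Doubling condition: (1 + r)^t = 2
Take ln of both sides: t × ln(1 + r) = ln(2)
t = ln(2) / ln(1 + r)
t = 0.693147 / 0.124251
t = 5.58

t = ln(2) / ln(1 + r) = 5.58 years


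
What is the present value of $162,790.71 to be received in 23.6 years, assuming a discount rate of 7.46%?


Present value formula: PV = FV / (1 + r)^t
PV = $162,790.71 / (1 + 0.0746)^23.6
PV = $162,790.71 / 5.462926
PV = $29,799.18

PV = FV / (1 + r)^t = $29,799.18


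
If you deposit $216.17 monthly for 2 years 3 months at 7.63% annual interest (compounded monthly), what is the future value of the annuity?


Future value of an ordinary annuity: FV = PMT × ((1 + r)^n − 1) / r
Monthly rate r = 0.0763/12 ≈ 0.00635833, n = 27
FV = $216.17 × ((1 + 0.0763/12)^27 − 1) / (0.0763/12)
FV = $216.17 × 29.354675
FV = $6,345.60

FV = PMT × ((1+r)^n - 1)/r = $6,345.60


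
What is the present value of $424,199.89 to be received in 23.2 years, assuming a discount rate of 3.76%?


Present value formula: PV = FV / (1 + r)^t
PV = $424,199.89 / (1 + 0.0376)^23.2
PV = $424,199.89 / 2.3544807
PV = $180,167.07

PV = FV / (1 + r)^t = $180,167.07


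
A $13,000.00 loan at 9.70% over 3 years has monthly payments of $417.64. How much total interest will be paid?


Total paid over the life of the loan = PMT × n.
Total paid = $417.64 × 36 = $15,035.04
Total interest = total paid − principal = $15,035.04 − $13,000.00 = $2,035.04

Total interest = (PMT × n) - PV = $2,035.04


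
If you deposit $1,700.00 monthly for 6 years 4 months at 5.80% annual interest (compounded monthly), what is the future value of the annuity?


Future value of an ordinary annuity: FV = PMT × ((1 + r)^n − 1) / r
Monthly rate r = 0.058/12 ≈ 0.00483333, n = 76
FV = $1,700.00 × ((1 + 0.058/12)^76 − 1) / (0.058/12)
FV = $1,700.00 × 91.572838
FV = $155,673.82

FV = PMT × ((1+r)^n - 1)/r = $155,673.82


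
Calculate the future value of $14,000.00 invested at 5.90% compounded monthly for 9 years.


Compound interest formula: A = P(1 + r/n)^(nt)
A = $14,000.00 × (1 + 0.059/12)^(12 × 9)
Growth factor: (1 + 0.059/12)^108 = 1.698421
A = $14,000.00 × 1.698421
A = $23,777.89

A = P(1 + r/n)^(nt) = $23,777.89


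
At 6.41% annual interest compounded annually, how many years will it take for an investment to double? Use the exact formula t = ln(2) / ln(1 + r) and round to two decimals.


Doubling condition: (1 + r)^t = 2
Take ln of both sides: t × ln(1 + r) = ln(2)
t = ln(2) / ln(1 + r)
t = 0.693147 / 0.062129
t = 11.16

t = ln(2) / ln(1 + r) = 11.16 years


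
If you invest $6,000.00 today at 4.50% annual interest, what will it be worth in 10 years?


Future value formula: FV = PV × (1 + r)^t
FV = $6,000.00 × (1 + 0.045)^10
FV = $6,000.00 × 1.5529694
FV = $9,317.82

FV = PV × (1 + r)^t = $9,317.82


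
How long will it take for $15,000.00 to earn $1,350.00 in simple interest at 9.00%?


Rearrange the simple interest formula for t:
I = P × r × t  ⇒  t = I / (P × r)
t = $1,350.00 / ($15,000.00 × 0.09)
t = 1

t = I/(P×r) = 1 year


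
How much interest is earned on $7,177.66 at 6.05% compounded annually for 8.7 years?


Compound interest earned = final amount − principal.
A = P(1 + r/n)^(nt) = $7,177.66 × (1 + 0.0605/1)^(1 × 8.7) = $11,965.36
Interest = A − P = $11,965.36 − $7,177.66 = $4,787.70

Interest = A - P = $4,787.70


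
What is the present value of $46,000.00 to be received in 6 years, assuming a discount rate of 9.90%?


Present value formula: PV = FV / (1 + r)^t
PV = $46,000.00 / (1 + 0.099)^6
PV = $46,000.00 / 1.761920
PV = $26,107.88

PV = FV / (1 + r)^t = $26,107.88


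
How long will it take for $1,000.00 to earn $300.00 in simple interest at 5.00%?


Rearrange the simple interest formula for t:
I = P × r × t  ⇒  t = I / (P × r)
t = $300.00 / ($1,000.00 × 0.05)
t = 6

t = I/(P×r) = 6 years


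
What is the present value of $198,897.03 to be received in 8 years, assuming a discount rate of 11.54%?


Present value formula: PV = FV / (1 + r)^t
PV = $198,897.03 / (1 + 0.1154)^8
PV = $198,897.03 / 2.395770
PV = $83,020.09

PV = FV / (1 + r)^t = $83,020.09


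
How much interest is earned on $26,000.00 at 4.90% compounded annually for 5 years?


Compound interest earned = final amount − principal.
A = P(1 + r/n)^(nt) = $26,000.00 × (1 + 0.049/1)^(1 × 5) = $33,025.61
Interest = A − P = $33,025.61 − $26,000.00 = $7,025.61

Interest = A - P = $7,025.61


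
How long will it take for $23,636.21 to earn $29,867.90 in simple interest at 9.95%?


Rearrange the simple interest formula for t:
I = P × r × t  ⇒  t = I / (P × r)
t = $29,867.90 / ($23,636.21 × 0.0995)
t = 12.7

t = I/(P×r) = 12.7 years


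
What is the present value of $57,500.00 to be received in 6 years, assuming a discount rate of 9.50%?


Present value formula: PV = FV / (1 + r)^t
PV = $57,500.00 / (1 + 0.095)^6
PV = $57,500.00 / 1.7237914
PV = $33,356.70

PV = FV / (1 + r)^t = $33,356.70


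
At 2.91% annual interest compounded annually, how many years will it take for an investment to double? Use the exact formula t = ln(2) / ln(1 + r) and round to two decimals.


Doubling condition: (1 + r)^t = 2
Take ln of both sides: t × ln(1 + r) = ln(2)
t = ln(2) / ln(1 + r)
t = 0.693147 / 0.028685
t = 24.16

t = ln(2) / ln(1 + r) = 24.16 years


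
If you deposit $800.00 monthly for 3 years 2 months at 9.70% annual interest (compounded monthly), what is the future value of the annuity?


Future value of an ordinary annuity: FV = PMT × ((1 + r)^n − 1) / r
Monthly rate r = 0.097/12 ≈ 0.00808333, n = 38
FV = $800.00 × ((1 + 0.097/12)^38 − 1) / (0.097/12)
FV = $800.00 × 44.275022
FV = $35,420.02

FV = PMT × ((1+r)^n - 1)/r = $35,420.02


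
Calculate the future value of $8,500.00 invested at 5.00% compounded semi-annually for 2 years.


Compound interest formula: A = P(1 + r/n)^(nt)
A = $8,500.00 × (1 + 0.05/2)^(2 × 2)
Growth factor: (1 + 0.05/2)^4 = 1.103813
A = $8,500.00 × 1.103813
A = $9,382.41

A = P(1 + r/n)^(nt) = $9,382.41


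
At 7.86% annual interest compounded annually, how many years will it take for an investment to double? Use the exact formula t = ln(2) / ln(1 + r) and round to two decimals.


Doubling condition: (1 + r)^t = 2
Take ln of both sides: t × ln(1 + r) = ln(2)
t = ln(2) / ln(1 + r)
t = 0.693147 / 0.075664
t = 9.16

t = ln(2) / ln(1 + r) = 9.16 years


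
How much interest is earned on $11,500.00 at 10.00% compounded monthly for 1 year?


Compound interest earned = final amount − principal.
A = P(1 + r/n)^(nt) = $11,500.00 × (1 + 0.1/12)^(12 × 1) = $12,704.20
Interest = A − P = $12,704.20 − $11,500.00 = $1,204.20

Interest = A - P = $1,204.20


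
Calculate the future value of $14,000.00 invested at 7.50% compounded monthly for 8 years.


Compound interest formula: A = P(1 + r/n)^(nt)
A = $14,000.00 × (1 + 0.075/12)^(12 × 8)
Growth factor: (1 + 0.075/12)^96 = 1.818720
A = $14,000.00 × 1.818720
A = $25,462.08

A = P(1 + r/n)^(nt) = $25,462.08


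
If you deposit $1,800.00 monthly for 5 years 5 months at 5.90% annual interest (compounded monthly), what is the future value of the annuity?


Future value of an ordinary annuity: FV = PMT × ((1 + r)^n − 1) / r
Monthly rate r = 0.059/12 ≈ 0.00491667, n = 65
FV = $1,800.00 × ((1 + 0.059/12)^65 − 1) / (0.059/12)
FV = $1,800.00 × 76.368113
FV = $137,462.60

FV = PMT × ((1+r)^n - 1)/r = $137,462.60


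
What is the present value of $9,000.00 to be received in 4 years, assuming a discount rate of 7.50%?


Present value formula: PV = FV / (1 + r)^t
PV = $9,000.00 / (1 + 0.075)^4
PV = $9,000.00 / 1.3354691
PV = $6,739.20

PV = FV / (1 + r)^t = $6,739.20


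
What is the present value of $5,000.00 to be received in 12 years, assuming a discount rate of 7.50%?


Present value formula: PV = FV / (1 + r)^t
PV = $5,000.00 / (1 + 0.075)^12
PV = $5,000.00 / 2.381780
PV = $2,099.27

PV = FV / (1 + r)^t = $2,099.27


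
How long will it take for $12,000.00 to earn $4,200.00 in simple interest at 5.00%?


Rearrange the simple interest formula for t:
I = P × r × t  ⇒  t = I / (P × r)
t = $4,200.00 / ($12,000.00 × 0.05)
t = 7

t = I/(P×r) = 7 years


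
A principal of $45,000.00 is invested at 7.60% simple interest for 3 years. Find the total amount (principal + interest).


Total amount formula: A = P(1 + rt) = P + P·r·t
Interest: I = P × r × t = $45,000.00 × 0.076 × 3 = $10,260.00
A = P + I = $45,000.00 + $10,260.00 = $55,260.00

A = P + I = P(1 + rt) = $55,260.00


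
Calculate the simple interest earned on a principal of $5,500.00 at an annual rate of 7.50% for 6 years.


Simple interest formula: I = P × r × t
I = $5,500.00 × 0.075 × 6
I = $2,475.00

I = P × r × t = $2,475.00


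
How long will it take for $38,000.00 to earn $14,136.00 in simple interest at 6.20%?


Rearrange the simple interest formula for t:
I = P × r × t  ⇒  t = I / (P × r)
t = $14,136.00 / ($38,000.00 × 0.062)
t = 6

t = I/(P×r) = 6 years


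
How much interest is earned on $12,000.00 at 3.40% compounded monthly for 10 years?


Compound interest earned = final amount − principal.
A = P(1 + r/n)^(nt) = $12,000.00 × (1 + 0.034/12)^(12 × 10) = $16,851.27
Interest = A − P = $16,851.27 − $12,000.00 = $4,851.27

Interest = A - P = $4,851.27


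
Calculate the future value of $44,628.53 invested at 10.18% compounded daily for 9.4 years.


Compound interest formula: A = P(1 + r/n)^(nt)
A = $44,628.53 × (1 + 0.1018/365)^(365 × 9.4)
Growth factor: (1 + 0.1018/365)^3431 = 2.6033175
A = $44,628.53 × 2.6033175
A = $116,182.23

A = P(1 + r/n)^(nt) = $116,182.23


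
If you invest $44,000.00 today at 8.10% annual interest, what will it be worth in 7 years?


Future value formula: FV = PV × (1 + r)^t
FV = $44,000.00 × (1 + 0.081)^7
FV = $44,000.00 × 1.72496329
FV = $75,898.38

FV = PV × (1 + r)^t = $75,898.38


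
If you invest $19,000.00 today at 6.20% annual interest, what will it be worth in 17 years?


Future value formula: FV = PV × (1 + r)^t
FV = $19,000.00 × (1 + 0.062)^17
FV = $19,000.00 × 2.780461
FV = $52,828.76

FV = PV × (1 + r)^t = $52,828.76


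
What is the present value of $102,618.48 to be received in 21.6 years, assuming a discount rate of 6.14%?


Present value formula: PV = FV / (1 + r)^t
PV = $102,618.48 / (1 + 0.0614)^21.6
PV = $102,618.48 / 3.622332
PV = $28,329.40

PV = FV / (1 + r)^t = $28,329.40


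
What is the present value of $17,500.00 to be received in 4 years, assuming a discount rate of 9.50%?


Present value formula: PV = FV / (1 + r)^t
PV = $17,500.00 / (1 + 0.095)^4
PV = $17,500.00 / 1.437661
PV = $12,172.55

PV = FV / (1 + r)^t = $12,172.55


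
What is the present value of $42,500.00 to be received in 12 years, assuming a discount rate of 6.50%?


Present value formula: PV = FV / (1 + r)^t
PV = $42,500.00 / (1 + 0.065)^12
PV = $42,500.00 / 2.129096
PV = $19,961.52

PV = FV / (1 + r)^t = $19,961.52


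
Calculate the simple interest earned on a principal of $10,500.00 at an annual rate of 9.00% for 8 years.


Simple interest formula: I = P × r × t
I = $10,500.00 × 0.09 × 8
I = $7,560.00

I = P × r × t = $7,560.00


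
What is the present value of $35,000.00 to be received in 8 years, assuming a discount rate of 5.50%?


Present value formula: PV = FV / (1 + r)^t
PV = $35,000.00 / (1 + 0.055)^8
PV = $35,000.00 / 1.5346865
PV = $22,805.96

PV = FV / (1 + r)^t = $22,805.96


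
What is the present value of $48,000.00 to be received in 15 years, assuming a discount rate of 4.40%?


Present value formula: PV = FV / (1 + r)^t
PV = $48,000.00 / (1 + 0.044)^15
PV = $48,000.00 / 1.9076886
PV = $25,161.34

PV = FV / (1 + r)^t = $25,161.34


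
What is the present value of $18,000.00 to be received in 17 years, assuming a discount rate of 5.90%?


Present value formula: PV = FV / (1 + r)^t
PV = $18,000.00 / (1 + 0.059)^17
PV = $18,000.00 / 2.649911
PV = $6,792.68

PV = FV / (1 + r)^t = $6,792.68


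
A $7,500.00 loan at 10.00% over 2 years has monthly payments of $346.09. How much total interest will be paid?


Total paid over the life of the loan = PMT × n.
Total paid = $346.09 × 24 = $8,306.16
Total interest = total paid − principal = $8,306.16 − $7,500.00 = $806.16

Total interest = (PMT × n) - PV = $806.16


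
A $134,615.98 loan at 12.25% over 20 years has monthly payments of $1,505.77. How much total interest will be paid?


Total paid over the life of the loan = PMT × n.
Total paid = $1,505.77 × 240 = $361,384.80
Total interest = total paid − principal = $361,384.80 − $134,615.98 = $226,768.82

Total interest = (PMT × n) - PV = $226,768.82


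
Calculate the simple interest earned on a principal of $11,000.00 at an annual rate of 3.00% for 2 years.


Simple interest formula: I = P × r × t
I = $11,000.00 × 0.03 × 2
I = $660.00

I = P × r × t = $660.00


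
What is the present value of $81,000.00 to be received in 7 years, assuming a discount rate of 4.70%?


Present value formula: PV = FV / (1 + r)^t
PV = $81,000.00 / (1 + 0.047)^7
PV = $81,000.00 / 1.3791985
PV = $58,729.76

PV = FV / (1 + r)^t = $58,729.76


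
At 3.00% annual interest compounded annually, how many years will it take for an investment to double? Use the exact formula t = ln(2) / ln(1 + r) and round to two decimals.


Doubling condition: (1 + r)^t = 2
Take ln of both sides: t × ln(1 + r) = ln(2)
t = ln(2) / ln(1 + r)
t = 0.693147 / 0.029559
t = 23.45

t = ln(2) / ln(1 + r) = 23.45 years


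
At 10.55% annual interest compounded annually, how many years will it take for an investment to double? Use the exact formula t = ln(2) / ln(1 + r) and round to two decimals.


Doubling condition: (1 + r)^t = 2
Take ln of both sides: t × ln(1 + r) = ln(2)
t = ln(2) / ln(1 + r)
t = 0.693147 / 0.100298
t = 6.91

t = ln(2) / ln(1 + r) = 6.91 years


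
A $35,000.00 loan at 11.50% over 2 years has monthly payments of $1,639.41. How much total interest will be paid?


Total paid over the life of the loan = PMT × n.
Total paid = $1,639.41 × 24 = $39,345.84
Total interest = total paid − principal = $39,345.84 − $35,000.00 = $4,345.84

Total interest = (PMT × n) - PV = $4,345.84


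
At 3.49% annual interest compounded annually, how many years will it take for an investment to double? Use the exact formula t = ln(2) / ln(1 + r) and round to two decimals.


Doubling condition: (1 + r)^t = 2
Take ln of both sides: t × ln(1 + r) = ln(2)
t = ln(2) / ln(1 + r)
t = 0.693147 / 0.034305
t = 20.21

t = ln(2) / ln(1 + r) = 20.21 years


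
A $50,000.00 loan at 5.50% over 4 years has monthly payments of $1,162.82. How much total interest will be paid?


Total paid over the life of the loan = PMT × n.
Total paid = $1,162.82 × 48 = $55,815.36
Total interest = total paid − principal = $55,815.36 − $50,000.00 = $5,815.36

Total interest = (PMT × n) - PV = $5,815.36


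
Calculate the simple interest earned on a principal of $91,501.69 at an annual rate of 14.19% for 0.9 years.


Simple interest formula: I = P × r × t
I = $91,501.69 × 0.1419 × 0.9
I = $11,685.68

I = P × r × t = $11,685.68


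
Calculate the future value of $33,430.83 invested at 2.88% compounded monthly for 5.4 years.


Compound interest formula: A = P(1 + r/n)^(nt)
A = $33,430.83 × (1 + 0.0288/12)^(12 × 5.4)
Growth factor: (1 + 0.0288/12)^64.8 = 1.1680476
A = $33,430.83 × 1.1680476
A = $39,048.80

A = P(1 + r/n)^(nt) = $39,048.80


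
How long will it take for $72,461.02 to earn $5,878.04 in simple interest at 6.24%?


Rearrange the simple interest formula for t:
I = P × r × t  ⇒  t = I / (P × r)
t = $5,878.04 / ($72,461.02 × 0.0624)
t = 1.3

t = I/(P×r) = 1.3 years


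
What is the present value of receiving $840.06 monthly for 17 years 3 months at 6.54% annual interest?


Present value of an ordinary annuity: PV = PMT × (1 − (1 + r)^(−n)) / r
Monthly rate r = 0.0654/12 = 0.00545, n = 207
PV = $840.06 × (1 − (1 + 0.0654/12)^(−207)) / (0.0654/12)
PV = $840.06 × 123.922156
PV = $104,102.05

PV = PMT × (1-(1+r)^(-n))/r = $104,102.05


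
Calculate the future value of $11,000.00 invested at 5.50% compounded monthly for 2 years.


Compound interest formula: A = P(1 + r/n)^(nt)
A = $11,000.00 × (1 + 0.055/12)^(12 × 2)
Growth factor: (1 + 0.055/12)^24 = 1.1159976
A = $11,000.00 × 1.1159976
A = $12,275.97

A = P(1 + r/n)^(nt) = $12,275.97


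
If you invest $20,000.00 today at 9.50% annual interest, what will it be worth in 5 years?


Future value formula: FV = PV × (1 + r)^t
FV = $20,000.00 × (1 + 0.095)^5
FV = $20,000.00 × 1.5742387
FV = $31,484.77

FV = PV × (1 + r)^t = $31,484.77


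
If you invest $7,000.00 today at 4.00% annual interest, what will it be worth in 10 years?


Future value formula: FV = PV × (1 + r)^t
FV = $7,000.00 × (1 + 0.04)^10
FV = $7,000.00 × 1.480244
FV = $10,361.71

FV = PV × (1 + r)^t = $10,361.71


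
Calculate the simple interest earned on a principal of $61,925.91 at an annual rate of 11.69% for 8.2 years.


Simple interest formula: I = P × r × t
I = $61,925.91 × 0.1169 × 8.2
I = $59,360.94

I = P × r × t = $59,360.94


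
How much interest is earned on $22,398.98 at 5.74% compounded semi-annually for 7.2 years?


Compound interest earned = final amount − principal.
A = P(1 + r/n)^(nt) = $22,398.98 × (1 + 0.0574/2)^(2 × 7.2) = $33,665.58
Interest = A − P = $33,665.58 − $22,398.98 = $11,266.60

Interest = A - P = $11,266.60


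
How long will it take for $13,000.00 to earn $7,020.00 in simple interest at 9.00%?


Rearrange the simple interest formula for t:
I = P × r × t  ⇒  t = I / (P × r)
t = $7,020.00 / ($13,000.00 × 0.09)
t = 6

t = I/(P×r) = 6 years


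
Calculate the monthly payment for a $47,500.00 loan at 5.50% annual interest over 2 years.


Loan payment formula: PMT = PV × r / (1 − (1 + r)^(−n))
Monthly rate r = 0.055/12 ≈ 0.00458333, n = 24 months
Denominator: 1 − (1 + 0.055/12)^(−24) = 0.103941
PMT = $47,500.00 × (0.055/12) / 0.103941
PMT = $2,094.54 per month

PMT = PV × r / (1-(1+r)^(-n)) = $2,094.54/month
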